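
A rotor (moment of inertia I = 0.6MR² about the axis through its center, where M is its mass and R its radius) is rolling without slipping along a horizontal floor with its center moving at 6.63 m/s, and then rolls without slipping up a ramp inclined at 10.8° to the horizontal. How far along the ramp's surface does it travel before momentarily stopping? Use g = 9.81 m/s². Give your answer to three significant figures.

Here I = 0.6MR², so the shape factor k = I/(MR²) = 0.6.
Pure rolling means v = ωR; then KE = ½Mv² + ½I(v/R)² = ½(1+k)Mv² = (4/5)Mv².
Setting this equal to Mgh gives the vertical rise h = (1+k)v₀²/(2g) = 1.6×6.63²/(2×9.81) = 3.585 m.
Along the incline, d = h/sinθ = 3.585/sin10.8° ≈ 19.1 m.

d ≈ 19.1 m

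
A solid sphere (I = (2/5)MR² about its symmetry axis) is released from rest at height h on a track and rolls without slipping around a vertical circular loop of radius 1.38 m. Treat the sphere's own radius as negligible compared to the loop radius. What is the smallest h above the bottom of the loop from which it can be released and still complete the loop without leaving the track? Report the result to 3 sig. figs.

Here I = (2/5)MR², so the shape factor k = I/(MR²) = 0.4.
At the top of the loop, the minimum-contact condition is Mg = Mv_top²/r, so v_top² = gr.
With ω = v/R, the kinetic energy at speed v is ½(1+k)Mv² = (7/10)Mv².
Energy conservation from release (height h) to the top (height 2r): Mgh = Mg(2r) + (7/10)M·gr.
Thus h_min = 2r + (1+k)r/2 = r(2 + 1.4/2) = 1.38 × 2.7 ≈ 3.73 m.

h_min ≈ 3.73 m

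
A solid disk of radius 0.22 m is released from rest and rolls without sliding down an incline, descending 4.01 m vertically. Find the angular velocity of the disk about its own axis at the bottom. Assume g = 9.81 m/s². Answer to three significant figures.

The moment of inertia is (1/2)MR², giving k ≡ I/(MR²) = 0.5.
The rolling condition ω = v/R makes the rotational term ½I(v/R)² = ½kMv², so KE_total = ½(1+k)Mv² = (3/4)Mv².
Energy conservation Mgh = ½(1+k)Mv² gives v = √(2gh/(1+k)) = √(2 × 9.81 × 4.01 / 1.5) = 7.242 m/s.
Then ω = v/R = 7.242 / 0.22 ≈ 32.9 rad/s.

ω ≈ 32.9 rad/s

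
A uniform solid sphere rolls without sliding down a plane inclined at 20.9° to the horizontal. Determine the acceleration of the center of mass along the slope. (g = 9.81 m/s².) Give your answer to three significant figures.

a ≈ 2.50 m/s²

For this body I = (2/5)MR², i.e. k = I/(MR²) = 0.4.
Translational: Mg sinθ − f = Ma. Rotational about the CM: fR = Iα = kMRa, so f = kMa.
Eliminating f: Mg sinθ = (1+k)Ma, so a = g sinθ/(1+k) = 9.81 × sin20.9° / 1.4 ≈ 2.50 m/s².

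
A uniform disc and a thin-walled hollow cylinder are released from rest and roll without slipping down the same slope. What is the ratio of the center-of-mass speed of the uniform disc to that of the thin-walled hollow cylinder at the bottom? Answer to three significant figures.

Each satisfies Mgh = ½(1+k)Mv² with k = I/(MR²), so v ∝ 1/√(1+k).
For the uniform disc k = 0.5; for the thin-walled hollow cylinder k = 1.
v₁/v₂ = √((1+k₂)/(1+k₁)) = √(2/1.5) ≈ 1.15.

v_ratio ≈ 1.15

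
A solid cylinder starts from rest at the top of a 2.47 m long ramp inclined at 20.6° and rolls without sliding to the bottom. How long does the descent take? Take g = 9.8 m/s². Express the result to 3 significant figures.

Here I = (1/2)MR², so the shape factor k = I/(MR²) = 0.5.
Along the incline Mg sinθ − f = Ma, and torque about the center fR = Iα = kMR²(a/R) gives f = kMa.
Hence a = g sinθ/(1+k) = 9.8×sin20.6°/1.5 = 2.299 m/s².
Starting from rest, L = ½at², so t = √(2L/a) = √(2×2.47/2.299) ≈ 1.47 s.

t ≈ 1.47 s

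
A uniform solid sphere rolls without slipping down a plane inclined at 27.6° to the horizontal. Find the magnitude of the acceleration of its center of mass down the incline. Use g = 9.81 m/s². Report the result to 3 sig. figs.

For this body I = (2/5)MR², i.e. k = I/(MR²) = 0.4.
Translational: Mg sinθ − f = Ma. Rotational about the CM: fR = Iα = kMRa, so f = kMa.
Eliminating f: Mg sinθ = (1+k)Ma, so a = g sinθ/(1+k) = 9.81 × sin27.6° / 1.4 ≈ 3.25 m/s².

a ≈ 3.25 m/s²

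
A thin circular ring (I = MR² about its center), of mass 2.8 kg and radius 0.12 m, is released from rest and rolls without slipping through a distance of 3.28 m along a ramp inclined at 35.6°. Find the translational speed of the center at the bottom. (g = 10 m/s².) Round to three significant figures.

With I = MR², the ratio k = I/(MR²) is 1.
Pure rolling means v = ωR; then KE = ½Mv² + ½I(v/R)² = ½(1+k)Mv² = Mv².
The vertical drop is h = L sinθ = 3.28 × sin35.6° = 1.909 m.
Energy conservation: Mgh = Mv², so v = √(2gh/(1+k)) = √(2 × 10 × 1.909 / 2) ≈ 4.37 m/s.

v ≈ 4.37 m/s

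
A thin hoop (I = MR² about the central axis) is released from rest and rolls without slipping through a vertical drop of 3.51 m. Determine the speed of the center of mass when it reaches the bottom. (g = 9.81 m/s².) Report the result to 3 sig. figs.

v ≈ 5.87 m/s

Here I = MR², so the shape factor k = I/(MR²) = 1.
Since it rolls without slipping, ω = v/R and KE = ½Mv² + ½Iω² = ½(1+k)Mv² = Mv².
Setting Mgh = Mv² gives v = √(2gh/(1+k)) = √(2·9.81·3.51/2) ≈ 5.87 m/s.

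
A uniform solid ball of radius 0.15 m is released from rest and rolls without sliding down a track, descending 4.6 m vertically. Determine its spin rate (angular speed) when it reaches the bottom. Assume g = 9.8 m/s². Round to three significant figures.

ω ≈ 53.5 rad/s

Here I = (2/5)MR², so the shape factor k = I/(MR²) = 0.4.
Since it rolls without slipping, ω = v/R and KE = ½Mv² + ½Iω² = ½(1+k)Mv² = (7/10)Mv².
Energy conservation Mgh = ½(1+k)Mv² gives v = √(2gh/(1+k)) = √(2 × 9.8 × 4.6 / 1.4) = 8.025 m/s.
The angular speed follows from ω = v/R = 8.025/0.15 ≈ 53.5 rad/s.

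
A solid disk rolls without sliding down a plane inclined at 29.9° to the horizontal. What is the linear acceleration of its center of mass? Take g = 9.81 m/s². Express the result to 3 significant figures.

a ≈ 3.26 m/s²

Here I = (1/2)MR², so the shape factor k = I/(MR²) = 0.5.
Translational: Mg sinθ − f = Ma. Rotational about the CM: fR = Iα = kMRa, so f = kMa.
Eliminating f: Mg sinθ = (1+k)Ma, so a = g sinθ/(1+k) = 9.81 × sin29.9° / 1.5 ≈ 3.26 m/s².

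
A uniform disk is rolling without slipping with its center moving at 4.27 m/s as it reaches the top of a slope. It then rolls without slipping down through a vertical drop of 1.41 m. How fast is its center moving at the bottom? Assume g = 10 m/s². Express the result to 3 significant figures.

v ≈ 6.09 m/s

For this body I = (1/2)MR², i.e. k = I/(MR²) = 0.5.
The rolling condition ω = v/R makes the rotational term ½I(v/R)² = ½kMv², so KE_total = ½(1+k)Mv² = (3/4)Mv².
Conserving energy between top and bottom: (3/4)Mv² = (3/4)Mv₀² + Mgh, hence v² = v₀² + 2gh/(1+k).
v = √(4.27² + 2×10×1.41/1.5) = √37.03 ≈ 6.09 m/s.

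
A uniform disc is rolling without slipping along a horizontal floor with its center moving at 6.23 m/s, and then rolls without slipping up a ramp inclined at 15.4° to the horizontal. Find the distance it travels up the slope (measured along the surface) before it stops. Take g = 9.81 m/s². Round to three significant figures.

d ≈ 11.2 m

For this body I = (1/2)MR², i.e. k = I/(MR²) = 0.5.
Since it rolls without slipping, ω = v/R and KE = ½Mv² + ½Iω² = ½(1+k)Mv² = (3/4)Mv².
Setting this equal to Mgh gives the vertical rise h = (1+k)v₀²/(2g) = 1.5×6.23²/(2×9.81) = 2.967 m.
Along the incline, d = h/sinθ = 2.967/sin15.4° ≈ 11.2 m.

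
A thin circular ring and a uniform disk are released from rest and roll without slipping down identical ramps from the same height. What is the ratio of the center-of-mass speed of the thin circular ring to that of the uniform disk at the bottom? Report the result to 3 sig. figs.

v_ratio ≈ 0.866

Each satisfies Mgh = ½(1+k)Mv² with k = I/(MR²), so v ∝ 1/√(1+k).
For the thin circular ring k = 1; for the uniform disk k = 0.5.
v₁/v₂ = √((1+k₂)/(1+k₁)) = √(1.5/2) ≈ 0.866.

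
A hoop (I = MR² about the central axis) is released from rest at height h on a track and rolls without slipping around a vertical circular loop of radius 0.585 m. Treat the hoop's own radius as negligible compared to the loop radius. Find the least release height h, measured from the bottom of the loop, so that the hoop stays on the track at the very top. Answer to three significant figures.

Here I = MR², so the shape factor k = I/(MR²) = 1.
At the top, contact is just lost when gravity alone supplies the centripetal force: Mg = Mv_top²/r, i.e. v_top² = gr.
With ω = v/R, the kinetic energy at speed v is ½(1+k)Mv² = Mv².
Energy conservation from release (height h) to the top (height 2r): Mgh = Mg(2r) + M·gr.
Thus h_min = 2r + (1+k)r/2 = r(2 + 2/2) = 0.585 × 3 ≈ 1.76 m.

h_min ≈ 1.76 m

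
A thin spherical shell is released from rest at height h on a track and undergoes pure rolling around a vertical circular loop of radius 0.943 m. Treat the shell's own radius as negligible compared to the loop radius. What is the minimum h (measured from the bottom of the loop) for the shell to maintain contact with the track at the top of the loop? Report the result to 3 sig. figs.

Here I = (2/3)MR², so the shape factor k = I/(MR²) = 2/3.
At the top, contact is just lost when gravity alone supplies the centripetal force: Mg = Mv_top²/r, i.e. v_top² = gr.
With ω = v/R, the kinetic energy at speed v is ½(1+k)Mv² = (5/6)Mv².
Energy conservation from release (height h) to the top (height 2r): Mgh = Mg(2r) + (5/6)M·gr.
Thus h_min = 2r + (1+k)r/2 = r(2 + 1.667/2) = 0.943 × 2.833 ≈ 2.67 m.

h_min ≈ 2.67 m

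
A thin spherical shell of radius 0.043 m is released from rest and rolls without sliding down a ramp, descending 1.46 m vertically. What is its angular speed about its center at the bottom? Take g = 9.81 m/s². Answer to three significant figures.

For this body I = (2/3)MR², i.e. k = I/(MR²) = 2/3.
The rolling condition ω = v/R makes the rotational term ½I(v/R)² = ½kMv², so KE_total = ½(1+k)Mv² = (5/6)Mv².
Energy conservation Mgh = ½(1+k)Mv² gives v = √(2gh/(1+k)) = √(2 × 9.81 × 1.46 / 1.667) = 4.146 m/s.
Then ω = v/R = 4.146 / 0.043 ≈ 96.4 rad/s.

ω ≈ 96.4 rad/s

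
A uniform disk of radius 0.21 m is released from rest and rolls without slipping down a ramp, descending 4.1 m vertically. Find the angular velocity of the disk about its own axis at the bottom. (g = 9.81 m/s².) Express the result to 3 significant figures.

With I = (1/2)MR², the ratio k = I/(MR²) is 0.5.
Since it rolls without slipping, ω = v/R and KE = ½Mv² + ½Iω² = ½(1+k)Mv² = (3/4)Mv².
Energy conservation Mgh = ½(1+k)Mv² gives v = √(2gh/(1+k)) = √(2 × 9.81 × 4.1 / 1.5) = 7.323 m/s.
Then ω = v/R = 7.323 / 0.21 ≈ 34.9 rad/s.

ω ≈ 34.9 rad/s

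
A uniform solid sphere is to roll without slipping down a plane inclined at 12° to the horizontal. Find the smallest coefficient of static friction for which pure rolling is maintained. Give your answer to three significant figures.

With I = (2/5)MR², the ratio k = I/(MR²) is 0.4.
Along the incline Mg sinθ − f = Ma, and torque about the center fR = Iα = kMR²(a/R) gives f = kMa.
These give a = g sinθ/(1+k) and the required friction f = kMg sinθ/(1+k).
The normal force is N = Mg cosθ, so μ_min = f/N = k tanθ/(1+k).
μ_min = 0.4 × tan12° / 1.4 ≈ 0.0607.

μ_min ≈ 0.0607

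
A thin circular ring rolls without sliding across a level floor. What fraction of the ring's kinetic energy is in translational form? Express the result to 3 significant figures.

fraction ≈ 0.500

Here I = MR², so the shape factor k = I/(MR²) = 1.
With ω = v/R, KE_trans = ½Mv² and KE_rot = ½Iω² = ½kMv², so KE_total = ½(1+k)Mv².
The translational fraction is therefore 1/(1+k) = 1/2 ≈ 0.500.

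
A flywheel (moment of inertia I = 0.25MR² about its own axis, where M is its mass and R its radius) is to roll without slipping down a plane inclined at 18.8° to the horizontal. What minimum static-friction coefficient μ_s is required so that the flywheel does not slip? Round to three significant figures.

With I = 0.25MR², the ratio k = I/(MR²) is 0.25.
Translational: Mg sinθ − f = Ma. Rotational about the CM: fR = Iα = kMRa, so f = kMa.
These give a = g sinθ/(1+k) and the required friction f = kMg sinθ/(1+k).
The normal force is N = Mg cosθ, so μ_min = f/N = k tanθ/(1+k).
μ_min = 0.25 × tan18.8° / 1.25 ≈ 0.0681.

μ_min ≈ 0.0681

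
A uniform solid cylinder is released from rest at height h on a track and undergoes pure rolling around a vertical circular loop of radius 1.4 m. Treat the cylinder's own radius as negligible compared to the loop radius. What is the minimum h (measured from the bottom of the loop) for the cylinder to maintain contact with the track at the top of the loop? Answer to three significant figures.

h_min ≈ 3.85 m

With I = (1/2)MR², the ratio k = I/(MR²) is 0.5.
At the top, contact is just lost when gravity alone supplies the centripetal force: Mg = Mv_top²/r, i.e. v_top² = gr.
With ω = v/R, the kinetic energy at speed v is ½(1+k)Mv² = (3/4)Mv².
Energy conservation from release (height h) to the top (height 2r): Mgh = Mg(2r) + (3/4)M·gr.
Thus h_min = 2r + (1+k)r/2 = r(2 + 1.5/2) = 1.4 × 2.75 ≈ 3.85 m.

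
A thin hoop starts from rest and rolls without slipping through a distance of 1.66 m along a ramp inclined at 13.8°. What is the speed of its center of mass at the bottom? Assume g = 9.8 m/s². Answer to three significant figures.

The moment of inertia is MR², giving k ≡ I/(MR²) = 1.
The rolling condition ω = v/R makes the rotational term ½I(v/R)² = ½kMv², so KE_total = ½(1+k)Mv² = Mv².
The vertical drop is h = L sinθ = 1.66 × sin13.8° = 0.396 m.
Setting Mgh = Mv² gives v = √(2gh/(1+k)) = √(2·9.8·0.396/2) ≈ 1.97 m/s.

v ≈ 1.97 m/s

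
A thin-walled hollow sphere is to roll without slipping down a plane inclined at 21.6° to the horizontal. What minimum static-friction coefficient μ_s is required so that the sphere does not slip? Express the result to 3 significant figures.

For this body I = (2/3)MR², i.e. k = I/(MR²) = 2/3.
Translational: Mg sinθ − f = Ma. Rotational about the CM: fR = Iα = kMRa, so f = kMa.
These give a = g sinθ/(1+k) and the required friction f = kMg sinθ/(1+k).
The normal force is N = Mg cosθ, so μ_min = f/N = k tanθ/(1+k).
μ_min = (2/3) × tan21.6° / 1.667 ≈ 0.158.

μ_min ≈ 0.158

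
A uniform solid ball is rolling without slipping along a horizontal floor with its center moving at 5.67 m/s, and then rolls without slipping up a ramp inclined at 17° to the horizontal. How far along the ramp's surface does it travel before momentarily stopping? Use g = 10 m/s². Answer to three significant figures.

d ≈ 7.70 m

For this body I = (2/5)MR², i.e. k = I/(MR²) = 0.4.
Rolling without slipping gives ω = v/R, so the total kinetic energy is ½Mv² + ½Iω² = ½(1+k)Mv² = (7/10)Mv².
Setting this equal to Mgh gives the vertical rise h = (1+k)v₀²/(2g) = 1.4×5.67²/(2×10) = 2.25 m.
Along the incline, d = h/sinθ = 2.25/sin17° ≈ 7.70 m.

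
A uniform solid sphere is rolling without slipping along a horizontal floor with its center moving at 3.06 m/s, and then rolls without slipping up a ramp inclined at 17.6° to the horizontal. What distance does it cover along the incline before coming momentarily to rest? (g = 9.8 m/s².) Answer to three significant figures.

Here I = (2/5)MR², so the shape factor k = I/(MR²) = 0.4.
The rolling condition ω = v/R makes the rotational term ½I(v/R)² = ½kMv², so KE_total = ½(1+k)Mv² = (7/10)Mv².
Setting this equal to Mgh gives the vertical rise h = (1+k)v₀²/(2g) = 1.4×3.06²/(2×9.8) = 0.6688 m.
The distance along the slope is d = h/sinθ = 0.6688/sin17.6° ≈ 2.21 m.

d ≈ 2.21 m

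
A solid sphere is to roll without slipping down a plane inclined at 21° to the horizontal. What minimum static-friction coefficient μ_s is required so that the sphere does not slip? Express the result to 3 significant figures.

μ_min ≈ 0.110

Here I = (2/5)MR², so the shape factor k = I/(MR²) = 0.4.
Newton's second law down the slope: Mg sinθ − f = Ma. The torque equation fR = Iα (with α = a/R) gives f = kMa.
These give a = g sinθ/(1+k) and the required friction f = kMg sinθ/(1+k).
The normal force is N = Mg cosθ, so μ_min = f/N = k tanθ/(1+k).
μ_min = 0.4 × tan21° / 1.4 ≈ 0.110.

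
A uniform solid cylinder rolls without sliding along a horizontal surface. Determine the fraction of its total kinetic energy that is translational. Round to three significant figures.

fraction ≈ 0.667

The moment of inertia is (1/2)MR², giving k ≡ I/(MR²) = 0.5.
With ω = v/R, KE_trans = ½Mv² and KE_rot = ½Iω² = ½kMv², so KE_total = ½(1+k)Mv².
The translational fraction is therefore 1/(1+k) = 1/1.5 ≈ 0.667.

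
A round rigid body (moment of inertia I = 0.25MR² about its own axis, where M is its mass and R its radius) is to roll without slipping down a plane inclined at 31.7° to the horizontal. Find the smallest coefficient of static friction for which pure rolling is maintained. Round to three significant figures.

μ_min ≈ 0.124

Here I = 0.25MR², so the shape factor k = I/(MR²) = 0.25.
Translational: Mg sinθ − f = Ma. Rotational about the CM: fR = Iα = kMRa, so f = kMa.
These give a = g sinθ/(1+k) and the required friction f = kMg sinθ/(1+k).
The normal force is N = Mg cosθ, so μ_min = f/N = k tanθ/(1+k).
μ_min = 0.25 × tan31.7° / 1.25 ≈ 0.124.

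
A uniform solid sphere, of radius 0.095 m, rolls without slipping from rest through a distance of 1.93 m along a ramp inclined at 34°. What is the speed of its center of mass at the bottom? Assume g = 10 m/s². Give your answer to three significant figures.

With I = (2/5)MR², the ratio k = I/(MR²) is 0.4.
Pure rolling means v = ωR; then KE = ½Mv² + ½I(v/R)² = ½(1+k)Mv² = (7/10)Mv².
The vertical drop is h = L sinθ = 1.93 × sin34° = 1.079 m.
Energy conservation: Mgh = (7/10)Mv², so v = √(2gh/(1+k)) = √(2 × 10 × 1.079 / 1.4) ≈ 3.93 m/s.

v ≈ 3.93 m/s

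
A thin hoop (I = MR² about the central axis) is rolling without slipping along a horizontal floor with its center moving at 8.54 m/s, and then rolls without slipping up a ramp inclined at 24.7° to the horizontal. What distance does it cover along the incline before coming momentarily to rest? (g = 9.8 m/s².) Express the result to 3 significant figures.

d ≈ 17.8 m

With I = MR², the ratio k = I/(MR²) is 1.
Pure rolling means v = ωR; then KE = ½Mv² + ½I(v/R)² = ½(1+k)Mv² = Mv².
Setting this equal to Mgh gives the vertical rise h = (1+k)v₀²/(2g) = 2×8.54²/(2×9.8) = 7.442 m.
Along the incline, d = h/sinθ = 7.442/sin24.7° ≈ 17.8 m.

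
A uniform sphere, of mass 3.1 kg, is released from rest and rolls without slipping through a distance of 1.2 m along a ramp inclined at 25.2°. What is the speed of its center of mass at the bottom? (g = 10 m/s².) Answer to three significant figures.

v ≈ 2.70 m/s

The moment of inertia is (2/5)MR², giving k ≡ I/(MR²) = 0.4.
Since it rolls without slipping, ω = v/R and KE = ½Mv² + ½Iω² = ½(1+k)Mv² = (7/10)Mv².
The vertical drop is h = L sinθ = 1.2 × sin25.2° = 0.5109 m.
Setting Mgh = (7/10)Mv² gives v = √(2gh/(1+k)) = √(2·10·0.5109/1.4) ≈ 2.70 m/s.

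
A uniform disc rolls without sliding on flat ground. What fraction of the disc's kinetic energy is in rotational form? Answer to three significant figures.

fraction ≈ 0.333

With I = (1/2)MR², the ratio k = I/(MR²) is 0.5.
Since ω = v/R, the translational part is ½Mv² and the rotational part is ½I(v/R)² = ½kMv²; the total is ½(1+k)Mv².
The rotational fraction is therefore k/(1+k) = 0.5/1.5 ≈ 0.333.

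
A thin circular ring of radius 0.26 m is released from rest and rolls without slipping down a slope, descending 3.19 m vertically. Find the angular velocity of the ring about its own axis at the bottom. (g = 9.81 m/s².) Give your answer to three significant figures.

ω ≈ 21.5 rad/s

For this body I = MR², i.e. k = I/(MR²) = 1.
The rolling condition ω = v/R makes the rotational term ½I(v/R)² = ½kMv², so KE_total = ½(1+k)Mv² = Mv².
Energy conservation Mgh = ½(1+k)Mv² gives v = √(2gh/(1+k)) = √(2 × 9.81 × 3.19 / 2) = 5.594 m/s.
Then ω = v/R = 5.594 / 0.26 ≈ 21.5 rad/s.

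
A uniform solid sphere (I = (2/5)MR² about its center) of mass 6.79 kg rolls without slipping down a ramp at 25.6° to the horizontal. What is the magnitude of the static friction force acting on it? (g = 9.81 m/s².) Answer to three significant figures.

f ≈ 8.22 N

With I = (2/5)MR², the ratio k = I/(MR²) is 0.4.
Along the incline Mg sinθ − f = Ma, and torque about the center fR = Iα = kMR²(a/R) gives f = kMa.
Combining, a = g sinθ/(1+k) and f = kMa = kMg sinθ/(1+k).
f = 0.4 × 6.79 × 9.81 × sin25.6° / 1.4 ≈ 8.22 N.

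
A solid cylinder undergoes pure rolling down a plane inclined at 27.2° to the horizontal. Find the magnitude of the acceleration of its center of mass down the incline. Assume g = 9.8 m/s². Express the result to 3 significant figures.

The moment of inertia is (1/2)MR², giving k ≡ I/(MR²) = 0.5.
Newton's second law down the slope: Mg sinθ − f = Ma. The torque equation fR = Iα (with α = a/R) gives f = kMa.
Eliminating f: Mg sinθ = (1+k)Ma, so a = g sinθ/(1+k) = 9.8 × sin27.2° / 1.5 ≈ 2.99 m/s².

a ≈ 2.99 m/s²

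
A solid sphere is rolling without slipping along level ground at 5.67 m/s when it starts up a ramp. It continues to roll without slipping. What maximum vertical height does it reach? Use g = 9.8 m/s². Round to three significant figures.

Here I = (2/5)MR², so the shape factor k = I/(MR²) = 0.4.
Since it rolls without slipping, ω = v/R and KE = ½Mv² + ½Iω² = ½(1+k)Mv² = (7/10)Mv².
All of this converts to potential energy at the highest point: (7/10)Mv₀² = Mgh.
Thus h = (1+k)v₀²/(2g) = 1.4 × 5.67² / (2 × 9.8) ≈ 2.30 m.

h ≈ 2.30 m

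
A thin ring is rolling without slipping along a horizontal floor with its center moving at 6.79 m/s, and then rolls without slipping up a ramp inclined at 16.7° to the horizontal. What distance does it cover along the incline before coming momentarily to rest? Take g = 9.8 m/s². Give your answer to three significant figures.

With I = MR², the ratio k = I/(MR²) is 1.
Pure rolling means v = ωR; then KE = ½Mv² + ½I(v/R)² = ½(1+k)Mv² = Mv².
Setting this equal to Mgh gives the vertical rise h = (1+k)v₀²/(2g) = 2×6.79²/(2×9.8) = 4.705 m.
Along the incline, d = h/sinθ = 4.705/sin16.7° ≈ 16.4 m.

d ≈ 16.4 m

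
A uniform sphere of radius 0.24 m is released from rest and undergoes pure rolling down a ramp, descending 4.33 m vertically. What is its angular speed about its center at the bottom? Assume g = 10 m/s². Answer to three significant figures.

Here I = (2/5)MR², so the shape factor k = I/(MR²) = 0.4.
The rolling condition ω = v/R makes the rotational term ½I(v/R)² = ½kMv², so KE_total = ½(1+k)Mv² = (7/10)Mv².
Energy conservation Mgh = ½(1+k)Mv² gives v = √(2gh/(1+k)) = √(2 × 10 × 4.33 / 1.4) = 7.865 m/s.
Then ω = v/R = 7.865 / 0.24 ≈ 32.8 rad/s.

ω ≈ 32.8 rad/s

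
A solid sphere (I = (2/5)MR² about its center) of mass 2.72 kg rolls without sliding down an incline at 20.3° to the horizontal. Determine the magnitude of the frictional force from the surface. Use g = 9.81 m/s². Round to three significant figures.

The moment of inertia is (2/5)MR², giving k ≡ I/(MR²) = 0.4.
Newton's second law down the slope: Mg sinθ − f = Ma. The torque equation fR = Iα (with α = a/R) gives f = kMa.
Combining, a = g sinθ/(1+k) and f = kMa = kMg sinθ/(1+k).
f = 0.4 × 2.72 × 9.81 × sin20.3° / 1.4 ≈ 2.64 N.

f ≈ 2.64 N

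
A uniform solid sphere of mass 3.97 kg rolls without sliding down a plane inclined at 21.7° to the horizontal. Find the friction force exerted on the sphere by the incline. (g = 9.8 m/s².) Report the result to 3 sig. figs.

For this body I = (2/5)MR², i.e. k = I/(MR²) = 0.4.
Along the incline Mg sinθ − f = Ma, and torque about the center fR = Iα = kMR²(a/R) gives f = kMa.
Combining, a = g sinθ/(1+k) and f = kMa = kMg sinθ/(1+k).
f = 0.4 × 3.97 × 9.8 × sin21.7° / 1.4 ≈ 4.11 N.

f ≈ 4.11 N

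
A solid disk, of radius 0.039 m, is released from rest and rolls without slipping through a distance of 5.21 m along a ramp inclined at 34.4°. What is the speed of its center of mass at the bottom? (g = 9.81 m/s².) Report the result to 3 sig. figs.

Here I = (1/2)MR², so the shape factor k = I/(MR²) = 0.5.
Rolling without slipping gives ω = v/R, so the total kinetic energy is ½Mv² + ½Iω² = ½(1+k)Mv² = (3/4)Mv².
The vertical drop is h = L sinθ = 5.21 × sin34.4° = 2.943 m.
Energy conservation: Mgh = (3/4)Mv², so v = √(2gh/(1+k)) = √(2 × 9.81 × 2.943 / 1.5) ≈ 6.20 m/s.

v ≈ 6.20 m/s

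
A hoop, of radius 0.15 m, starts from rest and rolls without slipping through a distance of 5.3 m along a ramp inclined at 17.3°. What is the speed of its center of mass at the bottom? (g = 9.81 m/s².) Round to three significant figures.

The moment of inertia is MR², giving k ≡ I/(MR²) = 1.
Rolling without slipping gives ω = v/R, so the total kinetic energy is ½Mv² + ½Iω² = ½(1+k)Mv² = Mv².
The vertical drop is h = L sinθ = 5.3 × sin17.3° = 1.576 m.
Energy conservation: Mgh = Mv², so v = √(2gh/(1+k)) = √(2 × 9.81 × 1.576 / 2) ≈ 3.93 m/s.

v ≈ 3.93 m/s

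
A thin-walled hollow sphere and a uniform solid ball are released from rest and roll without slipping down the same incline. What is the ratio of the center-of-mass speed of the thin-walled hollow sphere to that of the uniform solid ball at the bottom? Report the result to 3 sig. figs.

Each satisfies Mgh = ½(1+k)Mv² with k = I/(MR²), so v ∝ 1/√(1+k).
For the thin-walled hollow sphere k = 2/3; for the uniform solid ball k = 0.4.
v₁/v₂ = √((1+k₂)/(1+k₁)) = √(1.4/1.667) ≈ 0.917.

v_ratio ≈ 0.917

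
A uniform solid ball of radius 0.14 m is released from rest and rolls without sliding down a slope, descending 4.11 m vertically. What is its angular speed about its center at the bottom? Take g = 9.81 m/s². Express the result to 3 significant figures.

ω ≈ 54.2 rad/s

Here I = (2/5)MR², so the shape factor k = I/(MR²) = 0.4.
Rolling without slipping gives ω = v/R, so the total kinetic energy is ½Mv² + ½Iω² = ½(1+k)Mv² = (7/10)Mv².
Energy conservation Mgh = ½(1+k)Mv² gives v = √(2gh/(1+k)) = √(2 × 9.81 × 4.11 / 1.4) = 7.589 m/s.
Then ω = v/R = 7.589 / 0.14 ≈ 54.2 rad/s.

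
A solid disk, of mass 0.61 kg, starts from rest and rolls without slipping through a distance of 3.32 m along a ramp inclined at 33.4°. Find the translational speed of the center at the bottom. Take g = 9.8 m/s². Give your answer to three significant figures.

v ≈ 4.89 m/s

With I = (1/2)MR², the ratio k = I/(MR²) is 0.5.
The rolling condition ω = v/R makes the rotational term ½I(v/R)² = ½kMv², so KE_total = ½(1+k)Mv² = (3/4)Mv².
The vertical drop is h = L sinθ = 3.32 × sin33.4° = 1.828 m.
Setting Mgh = (3/4)Mv² gives v = √(2gh/(1+k)) = √(2·9.8·1.828/1.5) ≈ 4.89 m/s.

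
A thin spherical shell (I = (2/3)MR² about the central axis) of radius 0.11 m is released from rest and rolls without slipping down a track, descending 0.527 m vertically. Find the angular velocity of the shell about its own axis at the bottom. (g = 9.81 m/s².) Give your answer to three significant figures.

With I = (2/3)MR², the ratio k = I/(MR²) is 2/3.
The rolling condition ω = v/R makes the rotational term ½I(v/R)² = ½kMv², so KE_total = ½(1+k)Mv² = (5/6)Mv².
Energy conservation Mgh = ½(1+k)Mv² gives v = √(2gh/(1+k)) = √(2 × 9.81 × 0.527 / 1.667) = 2.491 m/s.
Then ω = v/R = 2.491 / 0.11 ≈ 22.6 rad/s.

ω ≈ 22.6 rad/s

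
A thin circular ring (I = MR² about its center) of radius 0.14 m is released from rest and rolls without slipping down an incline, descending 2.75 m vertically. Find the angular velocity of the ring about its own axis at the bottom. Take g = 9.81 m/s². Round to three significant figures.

ω ≈ 37.1 rad/s

Here I = MR², so the shape factor k = I/(MR²) = 1.
Rolling without slipping gives ω = v/R, so the total kinetic energy is ½Mv² + ½Iω² = ½(1+k)Mv² = Mv².
Energy conservation Mgh = ½(1+k)Mv² gives v = √(2gh/(1+k)) = √(2 × 9.81 × 2.75 / 2) = 5.194 m/s.
The angular speed follows from ω = v/R = 5.194/0.14 ≈ 37.1 rad/s.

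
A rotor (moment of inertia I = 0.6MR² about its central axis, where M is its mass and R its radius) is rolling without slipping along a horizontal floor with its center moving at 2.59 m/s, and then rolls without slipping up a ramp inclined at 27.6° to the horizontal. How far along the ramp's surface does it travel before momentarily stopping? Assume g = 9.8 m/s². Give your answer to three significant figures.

d ≈ 1.18 m

With I = 0.6MR², the ratio k = I/(MR²) is 0.6.
Since it rolls without slipping, ω = v/R and KE = ½Mv² + ½Iω² = ½(1+k)Mv² = (4/5)Mv².
Setting this equal to Mgh gives the vertical rise h = (1+k)v₀²/(2g) = 1.6×2.59²/(2×9.8) = 0.5476 m.
Along the incline, d = h/sinθ = 0.5476/sin27.6° ≈ 1.18 m.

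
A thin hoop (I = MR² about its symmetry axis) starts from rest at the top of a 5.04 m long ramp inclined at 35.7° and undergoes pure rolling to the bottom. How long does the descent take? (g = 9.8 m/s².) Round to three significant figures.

The moment of inertia is MR², giving k ≡ I/(MR²) = 1.
Newton's second law down the slope: Mg sinθ − f = Ma. The torque equation fR = Iα (with α = a/R) gives f = kMa.
Hence a = g sinθ/(1+k) = 9.8×sin35.7°/2 = 2.859 m/s².
Starting from rest, L = ½at², so t = √(2L/a) = √(2×5.04/2.859) ≈ 1.88 s.

t ≈ 1.88 s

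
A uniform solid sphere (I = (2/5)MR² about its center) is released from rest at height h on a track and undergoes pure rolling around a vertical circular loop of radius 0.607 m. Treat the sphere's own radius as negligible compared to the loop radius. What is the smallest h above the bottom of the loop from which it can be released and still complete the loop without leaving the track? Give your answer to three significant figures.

h_min ≈ 1.64 m

Here I = (2/5)MR², so the shape factor k = I/(MR²) = 0.4.
At the top, contact is just lost when gravity alone supplies the centripetal force: Mg = Mv_top²/r, i.e. v_top² = gr.
With ω = v/R, the kinetic energy at speed v is ½(1+k)Mv² = (7/10)Mv².
Energy conservation from release (height h) to the top (height 2r): Mgh = Mg(2r) + (7/10)M·gr.
Thus h_min = 2r + (1+k)r/2 = r(2 + 1.4/2) = 0.607 × 2.7 ≈ 1.64 m.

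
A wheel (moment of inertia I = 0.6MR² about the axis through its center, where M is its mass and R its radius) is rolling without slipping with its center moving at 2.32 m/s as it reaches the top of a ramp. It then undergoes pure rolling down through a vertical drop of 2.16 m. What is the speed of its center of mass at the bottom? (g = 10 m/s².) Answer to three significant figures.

v ≈ 5.69 m/s

For this body I = 0.6MR², i.e. k = I/(MR²) = 0.6.
Since it rolls without slipping, ω = v/R and KE = ½Mv² + ½Iω² = ½(1+k)Mv² = (4/5)Mv².
Energy conservation: (4/5)Mv₀² + Mgh = (4/5)Mv², so v² = v₀² + 2gh/(1+k).
v = √(2.32² + 2×10×2.16/1.6) = √32.38 ≈ 5.69 m/s.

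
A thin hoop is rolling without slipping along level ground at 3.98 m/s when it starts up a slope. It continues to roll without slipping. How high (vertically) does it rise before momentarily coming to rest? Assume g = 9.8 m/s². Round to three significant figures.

h ≈ 1.62 m

The moment of inertia is MR², giving k ≡ I/(MR²) = 1.
Pure rolling means v = ωR; then KE = ½Mv² + ½I(v/R)² = ½(1+k)Mv² = Mv².
All of this converts to potential energy at the highest point: Mv₀² = Mgh.
Thus h = (1+k)v₀²/(2g) = 2 × 3.98² / (2 × 9.8) ≈ 1.62 m.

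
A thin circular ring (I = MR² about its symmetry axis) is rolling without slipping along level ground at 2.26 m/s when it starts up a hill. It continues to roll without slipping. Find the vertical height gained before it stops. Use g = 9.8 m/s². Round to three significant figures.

The moment of inertia is MR², giving k ≡ I/(MR²) = 1.
Pure rolling means v = ωR; then KE = ½Mv² + ½I(v/R)² = ½(1+k)Mv² = Mv².
All of this converts to potential energy at the highest point: Mv₀² = Mgh.
Thus h = (1+k)v₀²/(2g) = 2 × 2.26² / (2 × 9.8) ≈ 0.521 m.

h ≈ 0.521 m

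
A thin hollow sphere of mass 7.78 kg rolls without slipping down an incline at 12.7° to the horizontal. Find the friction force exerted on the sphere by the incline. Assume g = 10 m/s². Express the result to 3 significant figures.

f ≈ 6.84 N

With I = (2/3)MR², the ratio k = I/(MR²) is 2/3.
Along the incline Mg sinθ − f = Ma, and torque about the center fR = Iα = kMR²(a/R) gives f = kMa.
Combining, a = g sinθ/(1+k) and f = kMa = kMg sinθ/(1+k).
f = (2/3) × 7.78 × 10 × sin12.7° / 1.667 ≈ 6.84 N.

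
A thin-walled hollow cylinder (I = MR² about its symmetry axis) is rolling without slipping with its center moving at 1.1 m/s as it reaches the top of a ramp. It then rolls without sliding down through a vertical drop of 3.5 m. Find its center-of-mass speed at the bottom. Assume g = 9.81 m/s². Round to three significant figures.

Here I = MR², so the shape factor k = I/(MR²) = 1.
The rolling condition ω = v/R makes the rotational term ½I(v/R)² = ½kMv², so KE_total = ½(1+k)Mv² = Mv².
Conserving energy between top and bottom: Mv² = Mv₀² + Mgh, hence v² = v₀² + 2gh/(1+k).
v = √(1.1² + 2×9.81×3.5/2) = √35.55 ≈ 5.96 m/s.

v ≈ 5.96 m/s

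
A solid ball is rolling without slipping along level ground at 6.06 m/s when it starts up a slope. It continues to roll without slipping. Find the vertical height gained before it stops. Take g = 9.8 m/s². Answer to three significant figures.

h ≈ 2.62 m

For this body I = (2/5)MR², i.e. k = I/(MR²) = 0.4.
Pure rolling means v = ωR; then KE = ½Mv² + ½I(v/R)² = ½(1+k)Mv² = (7/10)Mv².
All of this converts to potential energy at the highest point: (7/10)Mv₀² = Mgh.
Thus h = (1+k)v₀²/(2g) = 1.4 × 6.06² / (2 × 9.8) ≈ 2.62 m.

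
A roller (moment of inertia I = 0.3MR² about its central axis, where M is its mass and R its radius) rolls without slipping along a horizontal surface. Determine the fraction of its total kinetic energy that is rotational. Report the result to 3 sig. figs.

fraction ≈ 0.231

The moment of inertia is 0.3MR², giving k ≡ I/(MR²) = 0.3.
With ω = v/R, KE_trans = ½Mv² and KE_rot = ½Iω² = ½kMv², so KE_total = ½(1+k)Mv².
The rotational fraction is therefore k/(1+k) = 0.3/1.3 ≈ 0.231.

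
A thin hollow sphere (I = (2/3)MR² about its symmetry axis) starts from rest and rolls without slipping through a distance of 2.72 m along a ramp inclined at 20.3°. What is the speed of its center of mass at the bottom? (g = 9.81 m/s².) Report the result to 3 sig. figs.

v ≈ 3.33 m/s

The moment of inertia is (2/3)MR², giving k ≡ I/(MR²) = 2/3.
The rolling condition ω = v/R makes the rotational term ½I(v/R)² = ½kMv², so KE_total = ½(1+k)Mv² = (5/6)Mv².
The vertical drop is h = L sinθ = 2.72 × sin20.3° = 0.9437 m.
Setting Mgh = (5/6)Mv² gives v = √(2gh/(1+k)) = √(2·9.81·0.9437/1.667) ≈ 3.33 m/s.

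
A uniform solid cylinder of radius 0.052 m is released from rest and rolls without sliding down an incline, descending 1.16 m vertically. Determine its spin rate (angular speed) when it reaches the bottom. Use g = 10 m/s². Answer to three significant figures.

ω ≈ 75.6 rad/s

The moment of inertia is (1/2)MR², giving k ≡ I/(MR²) = 0.5.
Since it rolls without slipping, ω = v/R and KE = ½Mv² + ½Iω² = ½(1+k)Mv² = (3/4)Mv².
Energy conservation Mgh = ½(1+k)Mv² gives v = √(2gh/(1+k)) = √(2 × 10 × 1.16 / 1.5) = 3.933 m/s.
The angular speed follows from ω = v/R = 3.933/0.052 ≈ 75.6 rad/s.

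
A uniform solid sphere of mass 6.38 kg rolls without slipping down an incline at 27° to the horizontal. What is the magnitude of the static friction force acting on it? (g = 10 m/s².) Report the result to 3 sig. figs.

f ≈ 8.28 N

With I = (2/5)MR², the ratio k = I/(MR²) is 0.4.
Newton's second law down the slope: Mg sinθ − f = Ma. The torque equation fR = Iα (with α = a/R) gives f = kMa.
Combining, a = g sinθ/(1+k) and f = kMa = kMg sinθ/(1+k).
f = 0.4 × 6.38 × 10 × sin27° / 1.4 ≈ 8.28 N.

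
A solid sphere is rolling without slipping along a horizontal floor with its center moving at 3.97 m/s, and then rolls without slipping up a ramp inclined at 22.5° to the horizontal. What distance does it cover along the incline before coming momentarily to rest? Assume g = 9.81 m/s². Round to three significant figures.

d ≈ 2.94 m

With I = (2/5)MR², the ratio k = I/(MR²) is 0.4.
Pure rolling means v = ωR; then KE = ½Mv² + ½I(v/R)² = ½(1+k)Mv² = (7/10)Mv².
Setting this equal to Mgh gives the vertical rise h = (1+k)v₀²/(2g) = 1.4×3.97²/(2×9.81) = 1.125 m.
The distance along the slope is d = h/sinθ = 1.125/sin22.5° ≈ 2.94 m.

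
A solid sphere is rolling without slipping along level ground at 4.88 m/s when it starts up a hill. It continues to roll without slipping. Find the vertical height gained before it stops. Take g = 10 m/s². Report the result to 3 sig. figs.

h ≈ 1.67 m

For this body I = (2/5)MR², i.e. k = I/(MR²) = 0.4.
Pure rolling means v = ωR; then KE = ½Mv² + ½I(v/R)² = ½(1+k)Mv² = (7/10)Mv².
At the top the kinetic energy is zero, so (7/10)Mv₀² = Mgh.
Thus h = (1+k)v₀²/(2g) = 1.4 × 4.88² / (2 × 10) ≈ 1.67 m.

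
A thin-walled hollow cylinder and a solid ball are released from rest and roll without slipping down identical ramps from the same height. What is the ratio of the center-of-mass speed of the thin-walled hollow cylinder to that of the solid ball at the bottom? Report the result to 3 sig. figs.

Each satisfies Mgh = ½(1+k)Mv² with k = I/(MR²), so v ∝ 1/√(1+k).
For the thin-walled hollow cylinder k = 1; for the solid ball k = 0.4.
v₁/v₂ = √((1+k₂)/(1+k₁)) = √(1.4/2) ≈ 0.837.

v_ratio ≈ 0.837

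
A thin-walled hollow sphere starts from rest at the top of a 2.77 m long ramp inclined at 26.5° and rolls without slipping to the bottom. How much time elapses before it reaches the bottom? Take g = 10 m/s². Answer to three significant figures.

The moment of inertia is (2/3)MR², giving k ≡ I/(MR²) = 2/3.
Newton's second law down the slope: Mg sinθ − f = Ma. The torque equation fR = Iα (with α = a/R) gives f = kMa.
Hence a = g sinθ/(1+k) = 10×sin26.5°/1.667 = 2.677 m/s².
With constant a from rest, t = √(2L/a) = √(2·2.77/2.677) ≈ 1.44 s.

t ≈ 1.44 s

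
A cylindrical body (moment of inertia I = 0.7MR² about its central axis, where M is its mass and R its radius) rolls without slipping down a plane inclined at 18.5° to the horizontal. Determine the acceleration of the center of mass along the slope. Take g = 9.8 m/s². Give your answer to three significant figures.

a ≈ 1.83 m/s²

With I = 0.7MR², the ratio k = I/(MR²) is 0.7.
Along the incline Mg sinθ − f = Ma, and torque about the center fR = Iα = kMR²(a/R) gives f = kMa.
Eliminating f: Mg sinθ = (1+k)Ma, so a = g sinθ/(1+k) = 9.8 × sin18.5° / 1.7 ≈ 1.83 m/s².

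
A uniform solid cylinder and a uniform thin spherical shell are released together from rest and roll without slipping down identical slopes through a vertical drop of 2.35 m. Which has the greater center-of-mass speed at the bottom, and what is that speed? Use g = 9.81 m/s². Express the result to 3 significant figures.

the uniform solid cylinder, at v ≈ 5.54 m/s

For rolling without slipping, Mgh = ½(1+k)Mv² where k = I/(MR²), so v = √(2gh/(1+k)).
Uniform solid cylinder: k = 0.5, giving v = √(2×9.81×2.35/1.5) = 5.544 m/s.
Uniform thin spherical shell: k = 2/3, giving v = √(2×9.81×2.35/1.667) = 5.26 m/s.
The smaller k wins: the uniform solid cylinder, at ≈ 5.54 m/s.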